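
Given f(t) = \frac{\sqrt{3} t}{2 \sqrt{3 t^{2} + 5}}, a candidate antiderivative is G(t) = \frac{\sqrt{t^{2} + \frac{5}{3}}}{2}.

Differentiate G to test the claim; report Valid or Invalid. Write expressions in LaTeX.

d/dt[G] = \frac{\sqrt{3} t}{2 \sqrt{3 t^{2} + 5}}
This equals f(t) exactly, so the claim holds.

Valid - the claim checks out under differentiation.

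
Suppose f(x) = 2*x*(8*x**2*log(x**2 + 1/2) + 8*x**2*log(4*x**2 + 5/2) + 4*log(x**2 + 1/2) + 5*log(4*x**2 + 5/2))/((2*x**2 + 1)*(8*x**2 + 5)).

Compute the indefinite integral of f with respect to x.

f has the shape u'v + uv' for u = log(x**2 + 1/2)/2 and v = log(4*x**2 + 5/2) — it is the derivative of the product u*v.
Check: d/dx[log(x**2 + 1/2)*log(4*x**2 + 5/2)/2] = (16*x**3*log(x**2 + 1/2) + 16*x**3*log(4*x**2 + 5/2) + 8*x*log(x**2 + 1/2) + 10*x*log(4*x**2 + 5/2))/(16*x**4 + 18*x**2 + 5), which equals f(x).

F(x) = log(x**2 + 1/2)*log(4*x**2 + 5/2)/2 + C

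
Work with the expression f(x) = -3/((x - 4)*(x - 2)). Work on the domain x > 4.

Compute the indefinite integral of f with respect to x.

F(x) = 3*(-log(x - 4) + log(x - 2))/2 + C

The denominator factors as (x - 4)*(x - 2); partial fractions split f into directly integrable pieces: 3/(2*(x - 2)) - 3/(2*(x - 4)).
Check: d/dx[3*(-log(x - 4) + log(x - 2))/2] = -3/(x**2 - 6*x + 8), which equals f(x).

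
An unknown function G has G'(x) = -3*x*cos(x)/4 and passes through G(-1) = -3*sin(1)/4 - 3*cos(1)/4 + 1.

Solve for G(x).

Check a candidate G(x) by differentiating: d/dx[G] must match the given G'(x).
A general antiderivative is -3*x*sin(x)/4 - 3*cos(x)/4 + C.
The condition gives C = -3*sin(1)/4 - 3*cos(1)/4 + 1 - (-3*sin(1)/4 - 3*cos(1)/4) = 1.
So G(x) = -3*x*sin(x)/4 - 3*cos(x)/4 + 1.
Check: d/dx[-3*x*sin(x)/4 - 3*cos(x)/4 + 1] = -3*x*cos(x)/4 = G'(x).

G(x) = -3*x*sin(x)/4 - 3*cos(x)/4 + 1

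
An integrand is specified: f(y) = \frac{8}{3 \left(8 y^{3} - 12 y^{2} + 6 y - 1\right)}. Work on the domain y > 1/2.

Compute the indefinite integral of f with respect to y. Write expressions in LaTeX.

F(y) = - \frac{2}{3 \left(2 y - 1\right)^{2}} + C

A candidate is checked by its d/dy: the result must match f(y).
Check: d/dy[- \frac{2}{3 \left(2 y - 1\right)^{2}}] = \frac{8}{24 y^{3} - 36 y^{2} + 18 y - 3}, which equals f(y).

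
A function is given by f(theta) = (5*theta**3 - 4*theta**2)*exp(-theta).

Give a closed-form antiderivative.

f has the shape u'v + uv' for u = -5*theta**3 - 11*theta**2 - 22*theta - 22 and v = exp(-theta) — it is the derivative of the product u*v.
Check: d/dtheta[-(5*theta**3 + 11*theta**2 + 22*theta + 22)*exp(-theta)] = (5*theta**3 - 4*theta**2)*exp(-theta) = f(theta).

An antiderivative is F(theta) = -(5*theta**3 + 11*theta**2 + 22*theta + 22)*exp(-theta).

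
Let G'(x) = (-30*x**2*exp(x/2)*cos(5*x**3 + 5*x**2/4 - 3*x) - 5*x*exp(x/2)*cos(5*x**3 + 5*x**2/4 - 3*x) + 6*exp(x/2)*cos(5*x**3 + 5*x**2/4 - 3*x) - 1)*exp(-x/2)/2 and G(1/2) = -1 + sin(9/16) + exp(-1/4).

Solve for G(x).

G(x) = -(exp(x/2)*sin(5*x**3 + 5*x**2/4 - 3*x) + exp(x/2) - 1)*exp(-x/2)

A first test for any G(x): its x-derivative must equal the given G'(x).
A general antiderivative is -sin(5*x**3 + 5*x**2/4 - 3*x) + exp(-x/2) + C.
The condition gives C = -1 + sin(9/16) + exp(-1/4) - (sin(9/16) + exp(-1/4)) = -1.
So G(x) = -(exp(x/2)*sin(5*x**3 + 5*x**2/4 - 3*x) + exp(x/2) - 1)*exp(-x/2).
Check: d/dx[-(exp(x/2)*sin(5*x**3 + 5*x**2/4 - 3*x) + exp(x/2) - 1)*exp(-x/2)] = (-30*x**2*exp(x/2)*cos(5*x**3 + 5*x**2/4 - 3*x) - 5*x*exp(x/2)*cos(5*x**3 + 5*x**2/4 - 3*x) + 6*exp(x/2)*cos(5*x**3 + 5*x**2/4 - 3*x) - 1)*exp(-x/2)/2 = G'(x).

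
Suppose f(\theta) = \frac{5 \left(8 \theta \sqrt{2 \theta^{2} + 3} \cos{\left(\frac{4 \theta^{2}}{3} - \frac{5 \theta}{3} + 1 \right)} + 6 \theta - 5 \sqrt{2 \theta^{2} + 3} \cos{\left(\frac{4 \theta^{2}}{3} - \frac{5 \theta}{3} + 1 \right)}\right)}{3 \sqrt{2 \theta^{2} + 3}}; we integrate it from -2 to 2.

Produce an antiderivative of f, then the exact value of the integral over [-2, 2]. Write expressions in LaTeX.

Antiderivative: F(\theta) = 5 \left(\sqrt{2 \theta^{2} + 3} + \sin{\left(\frac{4 \theta^{2}}{3} - \frac{5 \theta}{3} + 1 \right)}\right); value = 5 \sin{\left(3 \right)} - 5 \sin{\left(\frac{29}{3} \right)}

Differentiate the proposed F(\theta) back; it has to land on f(\theta) exactly.
F(\theta) = 5 \left(\sqrt{2 \theta^{2} + 3} + \sin{\left(\frac{4 \theta^{2}}{3} - \frac{5 \theta}{3} + 1 \right)}\right) is an antiderivative of f.
Check: d/d\theta[5 \left(\sqrt{2 \theta^{2} + 3} + \sin{\left(\frac{4 \theta^{2}}{3} - \frac{5 \theta}{3} + 1 \right)}\right)] = \frac{40 \theta \sqrt{2 \theta^{2} + 3} \cos{\left(\frac{4 \theta^{2}}{3} - \frac{5 \theta}{3} + 1 \right)} + 30 \theta - 25 \sqrt{2 \theta^{2} + 3} \cos{\left(\frac{4 \theta^{2}}{3} - \frac{5 \theta}{3} + 1 \right)}}{3 \sqrt{2 \theta^{2} + 3}}, which equals f(\theta).
F(2) = 5 \sin{\left(3 \right)} + 5 \sqrt{11}; F(-2) = 5 \sin{\left(\frac{29}{3} \right)} + 5 \sqrt{11}.
Integral = F(2) - F(-2) = 5 \sin{\left(3 \right)} - 5 \sin{\left(\frac{29}{3} \right)}.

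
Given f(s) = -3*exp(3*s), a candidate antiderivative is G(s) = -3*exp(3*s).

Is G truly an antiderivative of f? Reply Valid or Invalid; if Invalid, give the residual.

d/ds[G] = -9*exp(3*s)
d/ds[G] - f(s) = -6*exp(3*s) != 0.

Invalid: d/ds[G] - f = -6*exp(3*s), which is not 0.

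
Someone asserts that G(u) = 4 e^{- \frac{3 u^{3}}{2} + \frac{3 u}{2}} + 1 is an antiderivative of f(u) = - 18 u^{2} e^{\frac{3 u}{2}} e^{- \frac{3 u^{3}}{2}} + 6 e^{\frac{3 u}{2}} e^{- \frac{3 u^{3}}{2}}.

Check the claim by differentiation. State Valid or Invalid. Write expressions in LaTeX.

d/du[G] = - 18 u^{2} e^{\frac{3 u}{2}} e^{- \frac{3 u^{3}}{2}} + 6 e^{\frac{3 u}{2}} e^{- \frac{3 u^{3}}{2}}
This equals f(u) exactly, so the claim holds.

Valid. The derivative of G reproduces f.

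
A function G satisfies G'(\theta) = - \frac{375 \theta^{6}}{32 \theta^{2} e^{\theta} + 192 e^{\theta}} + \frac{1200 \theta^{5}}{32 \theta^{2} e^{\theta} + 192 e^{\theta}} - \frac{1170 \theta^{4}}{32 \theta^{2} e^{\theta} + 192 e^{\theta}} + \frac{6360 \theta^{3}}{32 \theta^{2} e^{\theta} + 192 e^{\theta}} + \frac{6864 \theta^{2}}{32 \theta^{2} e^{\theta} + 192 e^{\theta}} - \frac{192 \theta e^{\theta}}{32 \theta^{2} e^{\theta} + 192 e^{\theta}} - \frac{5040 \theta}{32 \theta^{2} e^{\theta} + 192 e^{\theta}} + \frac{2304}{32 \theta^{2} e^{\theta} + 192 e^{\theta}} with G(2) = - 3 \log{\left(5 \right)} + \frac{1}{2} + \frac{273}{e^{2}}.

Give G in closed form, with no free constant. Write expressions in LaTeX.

The integrand splits into summands that can be handled one at a time.
A general antiderivative is 3 \left(- \frac{5 \theta^{2}}{2} + 5 \theta + \frac{5 \left(- \frac{5 \theta^{2}}{4} - \frac{\theta}{2}\right)^{2}}{2} + 1\right) e^{- \theta} - 3 \log{\left(\frac{\theta^{2}}{2} + 3 \right)} + C.
The condition gives C = - 3 \log{\left(5 \right)} + \frac{1}{2} + \frac{273}{e^{2}} - (- 3 \log{\left(5 \right)} + \frac{273}{e^{2}}) = \frac{1}{2}.
So G(\theta) = \frac{\left(375 \theta^{4} + 300 \theta^{3} - 180 \theta^{2} + 480 \theta - 96 e^{\theta} \log{\left(\frac{\theta^{2}}{2} + 3 \right)} + 16 e^{\theta} + 96\right) e^{- \theta}}{32}.
Check: d/d\theta[\frac{\left(375 \theta^{4} + 300 \theta^{3} - 180 \theta^{2} + 480 \theta - 96 e^{\theta} \log{\left(\frac{\theta^{2}}{2} + 3 \right)} + 16 e^{\theta} + 96\right) e^{- \theta}}{32}] = \frac{- 375 \theta^{6} + 1200 \theta^{5} - 1170 \theta^{4} + 6360 \theta^{3} + 6864 \theta^{2} - 192 \theta e^{\theta} - 5040 \theta + 2304}{32 \theta^{2} e^{\theta} + 192 e^{\theta}}, which equals G'(\theta).

G(\theta) = \frac{\left(375 \theta^{4} + 300 \theta^{3} - 180 \theta^{2} + 480 \theta - 96 e^{\theta} \log{\left(\frac{\theta^{2}}{2} + 3 \right)} + 16 e^{\theta} + 96\right) e^{- \theta}}{32}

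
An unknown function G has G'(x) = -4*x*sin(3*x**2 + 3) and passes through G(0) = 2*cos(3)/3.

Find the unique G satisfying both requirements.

The substitution u = 3*x**2 + 3 works: G'(x) is exactly (dG/du)*(du/dx) for that inner function.
A general antiderivative is 2*cos(3*x**2 + 3)/3 + C.
The condition gives C = 2*cos(3)/3 - (2*cos(3)/3) = 0.
So G(x) = 2*cos(3*x**2 + 3)/3.
Check: d/dx[2*cos(3*x**2 + 3)/3] = -4*x*sin(3*x**2 + 3) = G'(x).

G(x) = 2*cos(3*x**2 + 3)/3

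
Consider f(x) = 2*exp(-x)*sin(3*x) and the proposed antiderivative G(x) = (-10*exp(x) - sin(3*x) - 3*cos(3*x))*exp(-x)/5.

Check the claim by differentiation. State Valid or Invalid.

d/dx[G] = 2*exp(-x)*sin(3*x)
This equals f(x) exactly, so the claim holds.

Valid: G'(x) = f(x).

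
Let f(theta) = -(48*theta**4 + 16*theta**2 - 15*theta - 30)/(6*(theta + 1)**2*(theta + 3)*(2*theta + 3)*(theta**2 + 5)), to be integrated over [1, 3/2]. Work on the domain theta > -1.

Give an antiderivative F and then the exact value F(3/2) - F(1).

Antiderivative: F(theta) = 2071*log(theta + 1)/432 - 724*log(theta + 3/2)/87 + 1349*log(theta + 3)/336 - 21355*log(theta**2 + 5)/87696 + 9089*sqrt(5)*atan(sqrt(5)*theta/5)/43848 + 49/(72*theta + 72); value = -724*log(3)/87 - 1349*log(4)/336 - 2071*log(2)/432 - 21355*log(29/4)/87696 - 9089*sqrt(5)*atan(sqrt(5)/5)/43848 - 49/720 + 9089*sqrt(5)*atan(3*sqrt(5)/10)/43848 + 21355*log(6)/87696 + 1349*log(9/2)/336 + 164315*log(5/2)/12528

The denominator factors as 6*(theta + 1)**2*(theta + 3)*(2*theta + 3)*(theta**2 + 5); partial fractions split f into directly integrable pieces: -5*(4271*theta - 9089)/(43848*(theta**2 + 5)) - 1448/(87*(2*theta + 3)) + 1349/(336*(theta + 3)) + 2071/(432*(theta + 1)) - 49/(72*(theta + 1)**2).
F(theta) = 2071*log(theta + 1)/432 - 724*log(theta + 3/2)/87 + 1349*log(theta + 3)/336 - 21355*log(theta**2 + 5)/87696 + 9089*sqrt(5)*atan(sqrt(5)*theta/5)/43848 + 49/(72*theta + 72) is an antiderivative of f.
Check: d/dtheta[2071*log(theta + 1)/432 - 724*log(theta + 3/2)/87 + 1349*log(theta + 3)/336 - 21355*log(theta**2 + 5)/87696 + 9089*sqrt(5)*atan(sqrt(5)*theta/5)/43848 + 49/(72*theta + 72)] = (-48*theta**4 - 16*theta**2 + 15*theta + 30)/(12*theta**6 + 78*theta**5 + 234*theta**4 + 552*theta**3 + 924*theta**2 + 810*theta + 270), which equals f(theta).
F(3/2) = -724*log(3)/87 - 21355*log(29/4)/87696 + 49/180 + 9089*sqrt(5)*atan(3*sqrt(5)/10)/43848 + 2071*log(5/2)/432 + 1349*log(9/2)/336; F(1) = -724*log(5/2)/87 - 21355*log(6)/87696 + 9089*sqrt(5)*atan(sqrt(5)/5)/43848 + 49/144 + 2071*log(2)/432 + 1349*log(4)/336.
Integral = F(3/2) - F(1) = -724*log(3)/87 - 1349*log(4)/336 - 2071*log(2)/432 - 21355*log(29/4)/87696 - 9089*sqrt(5)*atan(sqrt(5)/5)/43848 - 49/720 + 9089*sqrt(5)*atan(3*sqrt(5)/10)/43848 + 21355*log(6)/87696 + 1349*log(9/2)/336 + 164315*log(5/2)/12528.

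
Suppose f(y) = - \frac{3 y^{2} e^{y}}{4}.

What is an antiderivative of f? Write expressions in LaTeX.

An antiderivative is F(y) = - \frac{3 y^{2} e^{y}}{4} + \frac{3 y e^{y}}{2} - \frac{3 e^{y}}{2}.

Recognize the product-rule pattern: f = u'v + uv' with u = - \frac{3 y^{2}}{4} + \frac{3 y}{2} - \frac{3}{2}, v = e^{y}, so integration by parts undoes it.
Check: d/dy[- \frac{3 y^{2} e^{y}}{4} + \frac{3 y e^{y}}{2} - \frac{3 e^{y}}{2}] = - \frac{3 y^{2} e^{y}}{4} = f(y).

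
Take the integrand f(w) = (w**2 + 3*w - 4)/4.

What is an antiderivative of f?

An antiderivative is F(w) = w**3/12 + 3*w**2/8 - w.

A candidate is checked by its d/dw: the result must match f(w).
Check: d/dw[w**3/12 + 3*w**2/8 - w] = w**2/4 + 3*w/4 - 1, which equals f(w).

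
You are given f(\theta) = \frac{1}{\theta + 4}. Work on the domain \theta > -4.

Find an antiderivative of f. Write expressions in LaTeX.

An antiderivative is F(\theta) = \log{\left(\frac{3 \theta}{2} + 6 \right)}.

An antiderivative F(\theta) passes only if d/d\theta[F] lands on f(\theta) exactly.
Check: d/d\theta[\log{\left(\frac{3 \theta}{2} + 6 \right)}] = \frac{1}{\theta + 4} = f(\theta).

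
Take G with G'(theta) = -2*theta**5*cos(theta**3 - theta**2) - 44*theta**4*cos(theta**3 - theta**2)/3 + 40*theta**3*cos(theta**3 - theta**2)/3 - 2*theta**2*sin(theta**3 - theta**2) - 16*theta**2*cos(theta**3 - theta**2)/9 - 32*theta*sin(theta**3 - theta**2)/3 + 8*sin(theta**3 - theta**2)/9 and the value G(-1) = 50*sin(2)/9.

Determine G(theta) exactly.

G(theta) = -2*theta**3*sin(theta**3 - theta**2)/3 - 16*theta**2*sin(theta**3 - theta**2)/3 + 8*theta*sin(theta**3 - theta**2)/9

Recognize the product-rule pattern: G'(theta) = u'v + uv' with u = -2*theta**3/3 - 16*theta**2/3 + 8*theta/9, v = sin(theta**3 - theta**2), so integration by parts undoes it.
A general antiderivative is -4*(theta**3/2 + 4*theta**2 - 2*theta/3)*sin(theta**3 - theta**2)/3 + C.
The condition gives C = 50*sin(2)/9 - (50*sin(2)/9) = 0.
So G(theta) = -2*theta**3*sin(theta**3 - theta**2)/3 - 16*theta**2*sin(theta**3 - theta**2)/3 + 8*theta*sin(theta**3 - theta**2)/9.
Check: d/dtheta[-2*theta**3*sin(theta**3 - theta**2)/3 - 16*theta**2*sin(theta**3 - theta**2)/3 + 8*theta*sin(theta**3 - theta**2)/9] = -2*theta**5*cos(theta**3 - theta**2) - 44*theta**4*cos(theta**3 - theta**2)/3 + 40*theta**3*cos(theta**3 - theta**2)/3 - 2*theta**2*sin(theta**3 - theta**2) - 16*theta**2*cos(theta**3 - theta**2)/9 - 32*theta*sin(theta**3 - theta**2)/3 + 8*sin(theta**3 - theta**2)/9 = G'(theta).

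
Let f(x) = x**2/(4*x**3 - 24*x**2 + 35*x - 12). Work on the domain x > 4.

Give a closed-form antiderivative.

An antiderivative is F(x) = (128*log(x - 4) - 63*log(x - 3/2) + 5*log(x - 1/2))/280.

The denominator factors as (x - 4)*(2*x - 3)*(2*x - 1); partial fractions split f into directly integrable pieces: 1/(28*(2*x - 1)) - 9/(20*(2*x - 3)) + 16/(35*(x - 4)).
Check: d/dx[(128*log(x - 4) - 63*log(x - 3/2) + 5*log(x - 1/2))/280] = x**2/(4*x**3 - 24*x**2 + 35*x - 12) = f(x).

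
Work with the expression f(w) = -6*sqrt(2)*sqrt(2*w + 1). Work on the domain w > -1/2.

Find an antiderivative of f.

An antiderivative is F(w) = -2*sqrt(2)*(2*w + 1)**(3/2).

Any candidate F(w) must reproduce f(w) exactly when differentiated.
Check: d/dw[-2*sqrt(2)*(2*w + 1)**(3/2)] = -6*sqrt(2)*sqrt(2*w + 1) = f(w).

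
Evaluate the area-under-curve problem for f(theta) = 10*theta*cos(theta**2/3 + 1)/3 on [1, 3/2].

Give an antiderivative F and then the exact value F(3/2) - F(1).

The substitution u = theta**2/3 + 1 works: f is exactly (dF/du)*(du/dtheta) for that inner function.
F(theta) = 5*sin(theta**2/3 + 1) is an antiderivative of f.
Check: d/dtheta[5*sin(theta**2/3 + 1)] = 10*theta*cos(theta**2/3 + 1)/3 = f(theta).
F(3/2) = 5*sin(7/4); F(1) = 5*sin(4/3).
Integral = F(3/2) - F(1) = -5*sin(4/3) + 5*sin(7/4).

Antiderivative: F(theta) = 5*sin(theta**2/3 + 1); value = -5*sin(4/3) + 5*sin(7/4)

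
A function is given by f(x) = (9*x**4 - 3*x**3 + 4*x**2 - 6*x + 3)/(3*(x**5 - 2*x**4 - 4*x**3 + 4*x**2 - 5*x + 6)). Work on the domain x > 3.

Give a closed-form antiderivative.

Factor the denominator (3*(x - 3)*(x - 1)*(x + 2)*(x**2 + 1)) and decompose: f = (12*x + 41)/(150*(x**2 + 1)) + 199/(225*(x + 2)) - 7/(36*(x - 1)) + 223/(100*(x - 3)); each piece integrates to a log, atan, or power term.
Check: d/dx[(2007*log(x - 3) - 175*log(x - 1) + 796*log(x + 2) + 36*log(x**2 + 1) + 246*atan(x))/900] = (9*x**4 - 3*x**3 + 4*x**2 - 6*x + 3)/(3*x**5 - 6*x**4 - 12*x**3 + 12*x**2 - 15*x + 18), which equals f(x).

An antiderivative is F(x) = (2007*log(x - 3) - 175*log(x - 1) + 796*log(x + 2) + 36*log(x**2 + 1) + 246*atan(x))/900.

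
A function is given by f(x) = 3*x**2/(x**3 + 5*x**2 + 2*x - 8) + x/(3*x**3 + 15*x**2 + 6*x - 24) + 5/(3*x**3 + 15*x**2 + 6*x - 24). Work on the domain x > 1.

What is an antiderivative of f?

The denominator factors as 3*(x - 1)*(x + 2)*(x + 4); partial fractions split f into directly integrable pieces: 29/(6*(x + 4)) - 13/(6*(x + 2)) + 1/(3*(x - 1)).
Check: d/dx[(2*log(x - 1) - 13*log(x + 2) + 29*log(x + 4))/6] = (9*x**2 + x + 5)/(3*x**3 + 15*x**2 + 6*x - 24), which equals f(x).

An antiderivative is F(x) = (2*log(x - 1) - 13*log(x + 2) + 29*log(x + 4))/6.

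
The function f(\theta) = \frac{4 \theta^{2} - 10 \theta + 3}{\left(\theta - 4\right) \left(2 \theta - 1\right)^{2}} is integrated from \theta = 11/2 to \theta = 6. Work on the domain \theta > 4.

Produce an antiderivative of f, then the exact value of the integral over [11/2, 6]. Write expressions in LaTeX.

Antiderivative: F(\theta) = \frac{27 \left(2 \theta - 1\right) \log{\left(\theta - 4 \right)} + 22 \left(2 \theta - 1\right) \log{\left(\theta - \frac{1}{2} \right)} - 7}{49 \left(2 \theta - 1\right)}; value = - \frac{22 \log{\left(5 \right)}}{49} - \frac{27 \log{\left(\frac{3}{2} \right)}}{49} + \frac{1}{770} + \frac{27 \log{\left(2 \right)}}{49} + \frac{22 \log{\left(\frac{11}{2} \right)}}{49}

Factor the denominator (\left(\theta - 4\right) \left(2 \theta - 1\right)^{2}) and decompose: f = \frac{44}{49 \left(2 \theta - 1\right)} + \frac{2}{7 \left(2 \theta - 1\right)^{2}} + \frac{27}{49 \left(\theta - 4\right)}; each piece integrates to a log, atan, or power term.
F(\theta) = \frac{27 \left(2 \theta - 1\right) \log{\left(\theta - 4 \right)} + 22 \left(2 \theta - 1\right) \log{\left(\theta - \frac{1}{2} \right)} - 7}{49 \left(2 \theta - 1\right)} is an antiderivative of f.
Check: d/d\theta[\frac{27 \left(2 \theta - 1\right) \log{\left(\theta - 4 \right)} + 22 \left(2 \theta - 1\right) \log{\left(\theta - \frac{1}{2} \right)} - 7}{49 \left(2 \theta - 1\right)}] = \frac{4 \theta^{2} - 10 \theta + 3}{4 \theta^{3} - 20 \theta^{2} + 17 \theta - 4}, which equals f(\theta).
F(6) = - \frac{1}{77} + \frac{27 \log{\left(2 \right)}}{49} + \frac{22 \log{\left(\frac{11}{2} \right)}}{49}; F(11/2) = - \frac{1}{70} + \frac{27 \log{\left(\frac{3}{2} \right)}}{49} + \frac{22 \log{\left(5 \right)}}{49}.
Integral = F(6) - F(11/2) = - \frac{22 \log{\left(5 \right)}}{49} - \frac{27 \log{\left(\frac{3}{2} \right)}}{49} + \frac{1}{770} + \frac{27 \log{\left(2 \right)}}{49} + \frac{22 \log{\left(\frac{11}{2} \right)}}{49}.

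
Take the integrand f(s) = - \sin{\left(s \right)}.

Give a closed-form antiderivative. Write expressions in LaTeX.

Any candidate F(s) must reproduce f(s) exactly when differentiated.
Check: d/ds[\cos{\left(s \right)}] = - \sin{\left(s \right)} = f(s).

An antiderivative is F(s) = \cos{\left(s \right)}.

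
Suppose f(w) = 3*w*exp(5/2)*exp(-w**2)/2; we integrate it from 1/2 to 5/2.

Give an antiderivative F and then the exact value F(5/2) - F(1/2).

The substitution u = 5/2 - w**2 works: f is exactly (dF/du)*(du/dw) for that inner function.
F(w) = -3*exp(5/2)*exp(-w**2)/4 is an antiderivative of f.
Check: d/dw[-3*exp(5/2)*exp(-w**2)/4] = 3*w*exp(5/2)*exp(-w**2)/2 = f(w).
F(5/2) = -3*exp(-15/4)/4; F(1/2) = -3*exp(9/4)/4.
Integral = F(5/2) - F(1/2) = -3*exp(-15/4)/4 + 3*exp(9/4)/4.

Antiderivative: F(w) = -3*exp(5/2)*exp(-w**2)/4; value = -3*exp(-15/4)/4 + 3*exp(9/4)/4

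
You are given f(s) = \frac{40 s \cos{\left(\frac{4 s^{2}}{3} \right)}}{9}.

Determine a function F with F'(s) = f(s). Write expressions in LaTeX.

The substitution u = \frac{4 s^{2}}{3} works: f is exactly (dF/du)*(du/ds) for that inner function.
Check: d/ds[\frac{5 \sin{\left(\frac{4 s^{2}}{3} \right)}}{3}] = \frac{40 s \cos{\left(\frac{4 s^{2}}{3} \right)}}{9} = f(s).

An antiderivative is F(s) = \frac{5 \sin{\left(\frac{4 s^{2}}{3} \right)}}{3}.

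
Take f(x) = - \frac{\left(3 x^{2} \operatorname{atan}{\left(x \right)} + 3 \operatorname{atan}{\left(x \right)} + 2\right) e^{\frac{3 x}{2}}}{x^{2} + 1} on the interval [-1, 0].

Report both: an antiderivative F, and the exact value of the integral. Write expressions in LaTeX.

f has the shape u'v + uv' for u = - 2 \operatorname{atan}{\left(x \right)} and v = e^{\frac{3 x}{2}} — it is the derivative of the product u*v.
F(x) = - 2 e^{\frac{3 x}{2}} \operatorname{atan}{\left(x \right)} is an antiderivative of f.
Check: d/dx[- 2 e^{\frac{3 x}{2}} \operatorname{atan}{\left(x \right)}] = \frac{- 3 x^{2} e^{\frac{3 x}{2}} \operatorname{atan}{\left(x \right)} - 3 e^{\frac{3 x}{2}} \operatorname{atan}{\left(x \right)} - 2 e^{\frac{3 x}{2}}}{x^{2} + 1}, which equals f(x).
F(0) = 0; F(-1) = \frac{\pi}{2 e^{\frac{3}{2}}}.
Integral = F(0) - F(-1) = - \frac{\pi}{2 e^{\frac{3}{2}}}.

Antiderivative: F(x) = - 2 e^{\frac{3 x}{2}} \operatorname{atan}{\left(x \right)}; value = - \frac{\pi}{2 e^{\frac{3}{2}}}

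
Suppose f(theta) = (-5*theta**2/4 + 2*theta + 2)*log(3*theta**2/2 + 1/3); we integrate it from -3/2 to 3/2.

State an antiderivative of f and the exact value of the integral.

Antiderivative: F(theta) = 5*theta**3/18 - theta**2 - 113*theta/27 + (-5*theta**3/12 + theta**2 + 2*theta)*log(3*theta**2/2 + 1/3) + 2*log(theta**2 + 2/9)/9 + 113*sqrt(2)*atan(3*sqrt(2)*theta/2)/81; value = -769/72 + 51*log(89/24)/16 + 226*sqrt(2)*atan(9*sqrt(2)/4)/81

Whatever form F(theta) takes, F'(theta) = f(theta) is non-negotiable.
F(theta) = 5*theta**3/18 - theta**2 - 113*theta/27 + (-5*theta**3/12 + theta**2 + 2*theta)*log(3*theta**2/2 + 1/3) + 2*log(theta**2 + 2/9)/9 + 113*sqrt(2)*atan(3*sqrt(2)*theta/2)/81 is an antiderivative of f.
Check: d/dtheta[5*theta**3/18 - theta**2 - 113*theta/27 + (-5*theta**3/12 + theta**2 + 2*theta)*log(3*theta**2/2 + 1/3) + 2*log(theta**2 + 2/9)/9 + 113*sqrt(2)*atan(3*sqrt(2)*theta/2)/81] = -5*theta**2*log(9*theta**2 + 2)/4 + 5*theta**2*log(6)/4 + 2*theta*log(9*theta**2 + 2) - 2*theta*log(6) + 2*log(9*theta**2 + 2) - 2*log(6), which equals f(theta).
F(3/2) = -1093/144 + 2*log(89/36)/9 + 113*sqrt(2)*atan(9*sqrt(2)/4)/81 + 123*log(89/24)/32; F(-3/2) = -113*sqrt(2)*atan(9*sqrt(2)/4)/81 + 2*log(89/36)/9 + 21*log(89/24)/32 + 445/144.
Integral = F(3/2) - F(-3/2) = -769/72 + 51*log(89/24)/16 + 226*sqrt(2)*atan(9*sqrt(2)/4)/81.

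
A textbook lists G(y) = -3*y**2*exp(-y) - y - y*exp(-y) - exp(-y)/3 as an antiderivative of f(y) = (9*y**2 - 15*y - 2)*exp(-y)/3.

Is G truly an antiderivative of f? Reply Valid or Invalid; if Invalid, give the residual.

Invalid: d/dy[G] - f = -1, which is not 0.

d/dy[G] = (9*y**2 - 15*y - 3*exp(y) - 2)*exp(-y)/3
d/dy[G] - f(y) = -1 != 0.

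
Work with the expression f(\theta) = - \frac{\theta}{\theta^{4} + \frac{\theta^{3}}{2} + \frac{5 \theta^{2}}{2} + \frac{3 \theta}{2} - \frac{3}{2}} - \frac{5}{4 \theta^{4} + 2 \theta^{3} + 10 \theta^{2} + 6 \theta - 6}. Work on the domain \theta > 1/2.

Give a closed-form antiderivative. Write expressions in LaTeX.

The denominator factors as 2 \left(\theta + 1\right) \left(2 \theta - 1\right) \left(\theta^{2} + 3\right); partial fractions split f into directly integrable pieces: \frac{33 \theta + 23}{104 \left(\theta^{2} + 3\right)} - \frac{28}{39 \left(2 \theta - 1\right)} + \frac{1}{24 \left(\theta + 1\right)}.
Check: d/d\theta[- \frac{14 \log{\left(\theta - \frac{1}{2} \right)}}{39} + \frac{\log{\left(\theta + 1 \right)}}{24} + \frac{33 \log{\left(\theta^{2} + 3 \right)}}{208} + \frac{23 \sqrt{3} \operatorname{atan}{\left(\frac{\sqrt{3} \theta}{3} \right)}}{312}] = \frac{- 4 \theta - 5}{4 \theta^{4} + 2 \theta^{3} + 10 \theta^{2} + 6 \theta - 6}, which equals f(\theta).

An antiderivative is F(\theta) = - \frac{14 \log{\left(\theta - \frac{1}{2} \right)}}{39} + \frac{\log{\left(\theta + 1 \right)}}{24} + \frac{33 \log{\left(\theta^{2} + 3 \right)}}{208} + \frac{23 \sqrt{3} \operatorname{atan}{\left(\frac{\sqrt{3} \theta}{3} \right)}}{312}.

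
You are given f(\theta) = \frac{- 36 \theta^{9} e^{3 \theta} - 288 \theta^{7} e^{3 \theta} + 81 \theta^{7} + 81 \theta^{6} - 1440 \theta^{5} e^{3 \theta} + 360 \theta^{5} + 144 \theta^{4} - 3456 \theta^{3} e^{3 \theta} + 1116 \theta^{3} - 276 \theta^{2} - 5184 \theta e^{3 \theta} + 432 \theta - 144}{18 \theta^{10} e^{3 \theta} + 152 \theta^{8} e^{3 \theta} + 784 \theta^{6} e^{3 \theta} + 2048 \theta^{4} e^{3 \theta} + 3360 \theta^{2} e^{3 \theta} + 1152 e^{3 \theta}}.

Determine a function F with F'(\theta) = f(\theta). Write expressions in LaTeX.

For F(\theta) to be correct the identity F'(\theta) - f(\theta) = 0 must hold.
Check: d/d\theta[\frac{\left(- 3 \theta - 2 \left(\theta^{4} + 4 \theta^{2} + 12\right) e^{3 \theta} \log{\left(\frac{3 \theta^{2}}{2} + \frac{2}{3} \right)}\right) e^{- 3 \theta}}{2 \left(\theta^{4} + 4 \theta^{2} + 12\right)}] = \frac{- 36 \theta^{9} e^{3 \theta} - 288 \theta^{7} e^{3 \theta} + 81 \theta^{7} + 81 \theta^{6} - 1440 \theta^{5} e^{3 \theta} + 360 \theta^{5} + 144 \theta^{4} - 3456 \theta^{3} e^{3 \theta} + 1116 \theta^{3} - 276 \theta^{2} - 5184 \theta e^{3 \theta} + 432 \theta - 144}{18 \theta^{10} e^{3 \theta} + 152 \theta^{8} e^{3 \theta} + 784 \theta^{6} e^{3 \theta} + 2048 \theta^{4} e^{3 \theta} + 3360 \theta^{2} e^{3 \theta} + 1152 e^{3 \theta}} = f(\theta).

An antiderivative is F(\theta) = \frac{\left(- 3 \theta - 2 \left(\theta^{4} + 4 \theta^{2} + 12\right) e^{3 \theta} \log{\left(\frac{3 \theta^{2}}{2} + \frac{2}{3} \right)}\right) e^{- 3 \theta}}{2 \left(\theta^{4} + 4 \theta^{2} + 12\right)}.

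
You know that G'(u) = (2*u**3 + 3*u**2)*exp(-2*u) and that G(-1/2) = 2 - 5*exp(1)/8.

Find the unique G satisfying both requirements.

Recognize the product-rule pattern: G'(u) = v'r + vr' with v = -u**3 - 3*u**2 - 3*u - 3/2, r = exp(-2*u), so integration by parts undoes it.
A general antiderivative is (-2*u**3 - 6*u**2 - 6*u - 3)*exp(-2*u)/2 + C.
The condition gives C = 2 - 5*exp(1)/8 - (-5*exp(1)/8) = 2.
So G(u) = -(2*u**3 + 6*u**2 + 6*u - 4*exp(2*u) + 3)*exp(-2*u)/2.
Check: d/du[-(2*u**3 + 6*u**2 + 6*u - 4*exp(2*u) + 3)*exp(-2*u)/2] = (2*u**3 + 3*u**2)*exp(-2*u) = G'(u).

G(u) = -(2*u**3 + 6*u**2 + 6*u - 4*exp(2*u) + 3)*exp(-2*u)/2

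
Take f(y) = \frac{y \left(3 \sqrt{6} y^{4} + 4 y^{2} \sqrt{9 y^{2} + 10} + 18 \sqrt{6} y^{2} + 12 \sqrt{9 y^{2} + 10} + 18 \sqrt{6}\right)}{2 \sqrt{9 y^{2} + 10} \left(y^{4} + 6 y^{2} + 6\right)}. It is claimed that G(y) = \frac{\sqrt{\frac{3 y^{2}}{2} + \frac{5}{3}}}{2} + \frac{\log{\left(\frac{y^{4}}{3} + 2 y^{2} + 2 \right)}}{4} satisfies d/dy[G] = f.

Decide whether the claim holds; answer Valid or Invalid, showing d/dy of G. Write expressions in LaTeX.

Invalid: d/dy[G] - f = \frac{- 3 \sqrt{6} y^{5} \sqrt{9 y^{2} + 10} - 36 y^{5} - 18 \sqrt{6} y^{3} \sqrt{9 y^{2} + 10} - 148 y^{3} - 18 \sqrt{6} y \sqrt{9 y^{2} + 10} - 120 y}{36 y^{6} + 256 y^{4} + 456 y^{2} + 240}, which is not 0.

d/dy[G] = \frac{3 \sqrt{6} y^{5} + 4 y^{3} \sqrt{9 y^{2} + 10} + 18 \sqrt{6} y^{3} + 12 y \sqrt{9 y^{2} + 10} + 18 \sqrt{6} y}{4 y^{4} \sqrt{9 y^{2} + 10} + 24 y^{2} \sqrt{9 y^{2} + 10} + 24 \sqrt{9 y^{2} + 10}}
d/dy[G] - f(y) = \frac{- 3 \sqrt{6} y^{5} \sqrt{9 y^{2} + 10} - 36 y^{5} - 18 \sqrt{6} y^{3} \sqrt{9 y^{2} + 10} - 148 y^{3} - 18 \sqrt{6} y \sqrt{9 y^{2} + 10} - 120 y}{36 y^{6} + 256 y^{4} + 456 y^{2} + 240} != 0.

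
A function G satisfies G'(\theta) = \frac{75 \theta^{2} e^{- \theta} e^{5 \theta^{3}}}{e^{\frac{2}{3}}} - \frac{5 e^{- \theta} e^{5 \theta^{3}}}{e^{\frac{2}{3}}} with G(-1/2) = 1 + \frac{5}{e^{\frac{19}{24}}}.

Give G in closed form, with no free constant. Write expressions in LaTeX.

G'(\theta) matches the chain-rule pattern g'(h)*h' with inner function h(\theta) = 5 \theta^{3} - \theta - \frac{2}{3}; substituting u = h(\theta) collapses the integral.
A general antiderivative is 5 e^{5 \theta^{3} - \theta - \frac{2}{3}} + C.
The condition gives C = 1 + \frac{5}{e^{\frac{19}{24}}} - (\frac{5}{e^{\frac{19}{24}}}) = 1.
So G(\theta) = 1 + \frac{5 e^{- \theta} e^{5 \theta^{3}}}{e^{\frac{2}{3}}}.
Check: d/d\theta[1 + \frac{5 e^{- \theta} e^{5 \theta^{3}}}{e^{\frac{2}{3}}}] = \frac{\left(75 \theta^{2} e^{5 \theta^{3}} - 5 e^{5 \theta^{3}}\right) e^{- \theta}}{e^{\frac{2}{3}}}, which equals G'(\theta).

G(\theta) = 1 + \frac{5 e^{- \theta} e^{5 \theta^{3}}}{e^{\frac{2}{3}}}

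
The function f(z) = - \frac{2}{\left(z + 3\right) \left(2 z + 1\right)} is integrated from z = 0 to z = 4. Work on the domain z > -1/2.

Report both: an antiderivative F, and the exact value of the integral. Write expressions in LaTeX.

The denominator factors as \left(z + 3\right) \left(2 z + 1\right); partial fractions split f into directly integrable pieces: - \frac{4}{5 \left(2 z + 1\right)} + \frac{2}{5 \left(z + 3\right)}.
F(z) = - \frac{2 \log{\left(z + \frac{1}{2} \right)}}{5} + \frac{2 \log{\left(z + 3 \right)}}{5} is an antiderivative of f.
Check: d/dz[- \frac{2 \log{\left(z + \frac{1}{2} \right)}}{5} + \frac{2 \log{\left(z + 3 \right)}}{5}] = - \frac{2}{2 z^{2} + 7 z + 3}, which equals f(z).
F(4) = - \frac{2 \log{\left(\frac{9}{2} \right)}}{5} + \frac{2 \log{\left(7 \right)}}{5}; F(0) = \frac{2 \log{\left(2 \right)}}{5} + \frac{2 \log{\left(3 \right)}}{5}.
Integral = F(4) - F(0) = - \frac{2 \log{\left(\frac{9}{2} \right)}}{5} - \frac{2 \log{\left(3 \right)}}{5} - \frac{2 \log{\left(2 \right)}}{5} + \frac{2 \log{\left(7 \right)}}{5}.

Antiderivative: F(z) = - \frac{2 \log{\left(z + \frac{1}{2} \right)}}{5} + \frac{2 \log{\left(z + 3 \right)}}{5}; value = - \frac{2 \log{\left(\frac{9}{2} \right)}}{5} - \frac{2 \log{\left(3 \right)}}{5} - \frac{2 \log{\left(2 \right)}}{5} + \frac{2 \log{\left(7 \right)}}{5}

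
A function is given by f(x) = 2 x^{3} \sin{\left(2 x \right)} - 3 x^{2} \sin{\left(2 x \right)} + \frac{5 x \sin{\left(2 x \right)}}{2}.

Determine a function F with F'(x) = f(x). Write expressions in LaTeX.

An antiderivative is F(x) = - \frac{8 x^{3} \cos{\left(2 x \right)} - 12 x^{2} \sin{\left(2 x \right)} - 12 x^{2} \cos{\left(2 x \right)} + 12 x \sin{\left(2 x \right)} - 2 x \cos{\left(2 x \right)} + \sin{\left(2 x \right)} + 6 \cos{\left(2 x \right)}}{8}.

Integrate term by term and add the pieces.
Check: d/dx[- \frac{8 x^{3} \cos{\left(2 x \right)} - 12 x^{2} \sin{\left(2 x \right)} - 12 x^{2} \cos{\left(2 x \right)} + 12 x \sin{\left(2 x \right)} - 2 x \cos{\left(2 x \right)} + \sin{\left(2 x \right)} + 6 \cos{\left(2 x \right)}}{8}] = 2 x^{3} \sin{\left(2 x \right)} - 3 x^{2} \sin{\left(2 x \right)} + \frac{5 x \sin{\left(2 x \right)}}{2} = f(x).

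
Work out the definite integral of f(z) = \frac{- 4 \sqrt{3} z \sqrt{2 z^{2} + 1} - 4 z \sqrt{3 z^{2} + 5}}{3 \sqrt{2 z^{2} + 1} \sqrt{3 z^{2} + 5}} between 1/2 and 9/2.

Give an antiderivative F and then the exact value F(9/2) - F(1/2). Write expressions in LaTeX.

For F(z) to be correct the identity F'(z) - f(z) = 0 must hold.
F(z) = \frac{\sqrt{3} \left(- 2 \sqrt{3} \sqrt{2 z^{2} + 1} - 4 \sqrt{3 z^{2} + 5}\right)}{9} is an antiderivative of f.
Check: d/dz[\frac{\sqrt{3} \left(- 2 \sqrt{3} \sqrt{2 z^{2} + 1} - 4 \sqrt{3 z^{2} + 5}\right)}{9}] = \frac{- 4 \sqrt{3} z \sqrt{2 z^{2} + 1} - 4 z \sqrt{3 z^{2} + 5}}{3 \sqrt{2 z^{2} + 1} \sqrt{3 z^{2} + 5}} = f(z).
F(9/2) = - \frac{2 \sqrt{789}}{9} - \frac{\sqrt{166}}{3}; F(1/2) = - \frac{2 \sqrt{69}}{9} - \frac{\sqrt{6}}{3}.
Integral = F(9/2) - F(1/2) = - \frac{2 \sqrt{789}}{9} - \frac{\sqrt{166}}{3} + \frac{\sqrt{6}}{3} + \frac{2 \sqrt{69}}{9}.

Antiderivative: F(z) = \frac{\sqrt{3} \left(- 2 \sqrt{3} \sqrt{2 z^{2} + 1} - 4 \sqrt{3 z^{2} + 5}\right)}{9}; value = - \frac{2 \sqrt{789}}{9} - \frac{\sqrt{166}}{3} + \frac{\sqrt{6}}{3} + \frac{2 \sqrt{69}}{9}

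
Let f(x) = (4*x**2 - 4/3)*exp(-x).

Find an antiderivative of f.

Recognize the product-rule pattern: f = u'v + uv' with u = -4*x**2 - 8*x - 20/3, v = exp(-x), so integration by parts undoes it.
Check: d/dx[-4*(3*x**2 + 6*x + 5)*exp(-x)/3] = (12*x**2 - 4)*exp(-x)/3, which equals f(x).

An antiderivative is F(x) = -4*(3*x**2 + 6*x + 5)*exp(-x)/3.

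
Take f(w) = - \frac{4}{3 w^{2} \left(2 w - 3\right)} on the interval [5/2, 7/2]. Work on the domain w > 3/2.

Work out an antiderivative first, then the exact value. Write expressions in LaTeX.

The denominator factors as 3 w^{2} \left(2 w - 3\right); partial fractions split f into directly integrable pieces: - \frac{16}{27 \left(2 w - 3\right)} + \frac{8}{27 w} + \frac{4}{9 w^{2}}.
F(w) = \frac{8 w \log{\left(w \right)} - 8 w \log{\left(w - \frac{3}{2} \right)} - 12}{27 w} is an antiderivative of f.
Check: d/dw[\frac{8 w \log{\left(w \right)} - 8 w \log{\left(w - \frac{3}{2} \right)} - 12}{27 w}] = - \frac{4}{6 w^{3} - 9 w^{2}}, which equals f(w).
F(7/2) = - \frac{8 \log{\left(2 \right)}}{27} - \frac{8}{63} + \frac{8 \log{\left(\frac{7}{2} \right)}}{27}; F(5/2) = - \frac{8}{45} + \frac{8 \log{\left(\frac{5}{2} \right)}}{27}.
Integral = F(7/2) - F(5/2) = - \frac{8 \log{\left(\frac{5}{2} \right)}}{27} - \frac{8 \log{\left(2 \right)}}{27} + \frac{16}{315} + \frac{8 \log{\left(\frac{7}{2} \right)}}{27}.

Antiderivative: F(w) = \frac{8 w \log{\left(w \right)} - 8 w \log{\left(w - \frac{3}{2} \right)} - 12}{27 w}; value = - \frac{8 \log{\left(\frac{5}{2} \right)}}{27} - \frac{8 \log{\left(2 \right)}}{27} + \frac{16}{315} + \frac{8 \log{\left(\frac{7}{2} \right)}}{27}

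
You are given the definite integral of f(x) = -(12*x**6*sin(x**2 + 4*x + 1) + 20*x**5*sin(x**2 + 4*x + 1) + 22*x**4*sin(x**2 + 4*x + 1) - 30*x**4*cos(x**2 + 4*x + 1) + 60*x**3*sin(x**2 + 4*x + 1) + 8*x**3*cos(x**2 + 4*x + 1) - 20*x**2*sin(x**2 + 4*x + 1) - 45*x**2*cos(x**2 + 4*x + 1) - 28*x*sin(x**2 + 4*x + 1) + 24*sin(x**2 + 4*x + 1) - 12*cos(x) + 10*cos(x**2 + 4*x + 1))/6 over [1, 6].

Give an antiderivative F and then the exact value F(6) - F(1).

Differentiate the proposed F(x) back; it has to land on f(x) exactly.
F(x) = x**5*cos(x**2 + 4*x + 1) - x**4*cos(x**2 + 4*x + 1)/3 + 5*x**3*cos(x**2 + 4*x + 1)/2 - 5*x*cos(x**2 + 4*x + 1)/3 + 2*sin(x) + cos(x**2 + 4*x + 1) is an antiderivative of f.
Check: d/dx[x**5*cos(x**2 + 4*x + 1) - x**4*cos(x**2 + 4*x + 1)/3 + 5*x**3*cos(x**2 + 4*x + 1)/2 - 5*x*cos(x**2 + 4*x + 1)/3 + 2*sin(x) + cos(x**2 + 4*x + 1)] = -2*x**6*sin(x**2 + 4*x + 1) - 10*x**5*sin(x**2 + 4*x + 1)/3 - 11*x**4*sin(x**2 + 4*x + 1)/3 + 5*x**4*cos(x**2 + 4*x + 1) - 10*x**3*sin(x**2 + 4*x + 1) - 4*x**3*cos(x**2 + 4*x + 1)/3 + 10*x**2*sin(x**2 + 4*x + 1)/3 + 15*x**2*cos(x**2 + 4*x + 1)/2 + 14*x*sin(x**2 + 4*x + 1)/3 - 4*sin(x**2 + 4*x + 1) + 2*cos(x) - 5*cos(x**2 + 4*x + 1)/3, which equals f(x).
F(6) = 7875*cos(61) + 2*sin(6); F(1) = 2*sin(1) + 5*cos(6)/2.
Integral = F(6) - F(1) = 7875*cos(61) - 5*cos(6)/2 - 2*sin(1) + 2*sin(6).

Antiderivative: F(x) = x**5*cos(x**2 + 4*x + 1) - x**4*cos(x**2 + 4*x + 1)/3 + 5*x**3*cos(x**2 + 4*x + 1)/2 - 5*x*cos(x**2 + 4*x + 1)/3 + 2*sin(x) + cos(x**2 + 4*x + 1); value = 7875*cos(61) - 5*cos(6)/2 - 2*sin(1) + 2*sin(6)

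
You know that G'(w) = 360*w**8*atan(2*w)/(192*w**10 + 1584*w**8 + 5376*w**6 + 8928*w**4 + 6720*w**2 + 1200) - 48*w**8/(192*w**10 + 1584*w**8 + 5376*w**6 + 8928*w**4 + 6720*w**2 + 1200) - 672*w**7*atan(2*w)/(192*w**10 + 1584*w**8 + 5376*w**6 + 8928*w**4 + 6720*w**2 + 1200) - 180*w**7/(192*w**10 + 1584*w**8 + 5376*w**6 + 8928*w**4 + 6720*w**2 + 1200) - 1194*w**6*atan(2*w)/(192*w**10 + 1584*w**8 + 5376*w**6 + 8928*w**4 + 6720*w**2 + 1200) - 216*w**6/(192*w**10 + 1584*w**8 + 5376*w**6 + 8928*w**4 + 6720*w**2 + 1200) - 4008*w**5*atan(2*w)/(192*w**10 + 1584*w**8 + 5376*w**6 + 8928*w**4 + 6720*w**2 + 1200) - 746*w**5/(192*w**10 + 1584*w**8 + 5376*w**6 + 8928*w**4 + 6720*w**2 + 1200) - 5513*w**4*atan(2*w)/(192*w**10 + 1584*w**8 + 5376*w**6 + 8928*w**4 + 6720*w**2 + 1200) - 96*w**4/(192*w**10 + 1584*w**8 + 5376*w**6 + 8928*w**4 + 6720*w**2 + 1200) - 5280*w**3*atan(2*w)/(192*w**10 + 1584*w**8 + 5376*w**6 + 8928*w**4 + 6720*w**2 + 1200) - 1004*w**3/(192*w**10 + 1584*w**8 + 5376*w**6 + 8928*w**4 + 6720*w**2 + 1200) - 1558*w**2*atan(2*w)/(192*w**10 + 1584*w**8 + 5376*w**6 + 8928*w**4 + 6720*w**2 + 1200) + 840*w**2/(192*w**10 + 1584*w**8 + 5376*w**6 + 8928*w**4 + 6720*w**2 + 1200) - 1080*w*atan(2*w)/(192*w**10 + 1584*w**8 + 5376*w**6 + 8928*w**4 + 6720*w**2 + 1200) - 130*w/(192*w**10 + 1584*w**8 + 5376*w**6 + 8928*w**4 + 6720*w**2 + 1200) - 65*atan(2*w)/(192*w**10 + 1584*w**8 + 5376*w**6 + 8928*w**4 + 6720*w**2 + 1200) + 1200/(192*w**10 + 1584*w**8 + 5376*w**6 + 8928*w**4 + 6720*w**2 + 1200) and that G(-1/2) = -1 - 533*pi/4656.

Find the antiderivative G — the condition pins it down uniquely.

Integrate term by term and add the pieces.
A general antiderivative is (2*w/3 + 5/2)*(-3*w**3/2 - 3*w/4 + 2)*atan(2*w)/(2*(w**4 + 4*w**2 + 5)) + C.
The condition gives C = -1 - 533*pi/4656 - (-533*pi/4656) = -1.
So G(w) = -(24*w**4*atan(2*w) + 48*w**4 + 90*w**3*atan(2*w) + 12*w**2*atan(2*w) + 192*w**2 + 13*w*atan(2*w) - 120*atan(2*w) + 240)/(48*(w**4 + 4*w**2 + 5)).
Check: d/dw[-(24*w**4*atan(2*w) + 48*w**4 + 90*w**3*atan(2*w) + 12*w**2*atan(2*w) + 192*w**2 + 13*w*atan(2*w) - 120*atan(2*w) + 240)/(48*(w**4 + 4*w**2 + 5))] = (360*w**8*atan(2*w) - 48*w**8 - 672*w**7*atan(2*w) - 180*w**7 - 1194*w**6*atan(2*w) - 216*w**6 - 4008*w**5*atan(2*w) - 746*w**5 - 5513*w**4*atan(2*w) - 96*w**4 - 5280*w**3*atan(2*w) - 1004*w**3 - 1558*w**2*atan(2*w) + 840*w**2 - 1080*w*atan(2*w) - 130*w - 65*atan(2*w) + 1200)/(192*w**10 + 1584*w**8 + 5376*w**6 + 8928*w**4 + 6720*w**2 + 1200), which equals G'(w).

G(w) = -(24*w**4*atan(2*w) + 48*w**4 + 90*w**3*atan(2*w) + 12*w**2*atan(2*w) + 192*w**2 + 13*w*atan(2*w) - 120*atan(2*w) + 240)/(48*(w**4 + 4*w**2 + 5))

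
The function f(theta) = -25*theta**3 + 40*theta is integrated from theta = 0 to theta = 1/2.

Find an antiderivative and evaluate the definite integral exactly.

The substitution u = 4 - 5*theta**2/2 works: f is exactly (dF/du)*(du/dtheta) for that inner function.
F(theta) = -(5*theta**2 - 8)**2/4 is an antiderivative of f.
Check: d/dtheta[-(5*theta**2 - 8)**2/4] = -25*theta**3 + 40*theta = f(theta).
F(1/2) = -729/64; F(0) = -16.
Integral = F(1/2) - F(0) = 295/64.

Antiderivative: F(theta) = -(5*theta**2 - 8)**2/4; value = 295/64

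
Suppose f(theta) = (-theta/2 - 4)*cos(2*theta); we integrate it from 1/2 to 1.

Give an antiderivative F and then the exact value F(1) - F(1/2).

For F(theta) to be correct the identity F'(theta) - f(theta) = 0 must hold.
F(theta) = -theta*sin(2*theta)/4 - 2*sin(2*theta) - cos(2*theta)/8 is an antiderivative of f.
Check: d/dtheta[-theta*sin(2*theta)/4 - 2*sin(2*theta) - cos(2*theta)/8] = -theta*cos(2*theta)/2 - 4*cos(2*theta), which equals f(theta).
F(1) = -9*sin(2)/4 - cos(2)/8; F(1/2) = -17*sin(1)/8 - cos(1)/8.
Integral = F(1) - F(1/2) = -9*sin(2)/4 - cos(2)/8 + cos(1)/8 + 17*sin(1)/8.

Antiderivative: F(theta) = -theta*sin(2*theta)/4 - 2*sin(2*theta) - cos(2*theta)/8; value = -9*sin(2)/4 - cos(2)/8 + cos(1)/8 + 17*sin(1)/8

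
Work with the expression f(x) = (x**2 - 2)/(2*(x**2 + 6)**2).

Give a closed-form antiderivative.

Differentiate the proposed F(x) back; it has to land on f(x) exactly.
Check: d/dx[(sqrt(6)*x**2*atan(sqrt(6)*x/6) - 12*x + 6*sqrt(6)*atan(sqrt(6)*x/6))/(36*x**2 + 216)] = (x**2 - 2)/(2*x**4 + 24*x**2 + 72), which equals f(x).

An antiderivative is F(x) = (sqrt(6)*x**2*atan(sqrt(6)*x/6) - 12*x + 6*sqrt(6)*atan(sqrt(6)*x/6))/(36*x**2 + 216).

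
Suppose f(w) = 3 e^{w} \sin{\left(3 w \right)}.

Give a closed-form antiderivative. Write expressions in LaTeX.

Recover f(w) by differentiating a candidate F(w); any mismatch rules it out.
Check: d/dw[\frac{3 e^{w} \sin{\left(3 w \right)}}{10} - \frac{9 e^{w} \cos{\left(3 w \right)}}{10}] = 3 e^{w} \sin{\left(3 w \right)} = f(w).

An antiderivative is F(w) = \frac{3 e^{w} \sin{\left(3 w \right)}}{10} - \frac{9 e^{w} \cos{\left(3 w \right)}}{10}.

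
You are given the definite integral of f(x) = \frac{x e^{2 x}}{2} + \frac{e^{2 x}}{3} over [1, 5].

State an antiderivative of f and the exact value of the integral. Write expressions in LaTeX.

Antiderivative: F(x) = \frac{\left(6 x + 1\right) e^{2 x}}{24}; value = - \frac{7 e^{2}}{24} + \frac{31 e^{10}}{24}

Recognize the product-rule pattern: f = u'v + uv' with u = \frac{x}{4} + \frac{1}{24}, v = e^{2 x}, so integration by parts undoes it.
F(x) = \frac{\left(6 x + 1\right) e^{2 x}}{24} is an antiderivative of f.
Check: d/dx[\frac{\left(6 x + 1\right) e^{2 x}}{24}] = \frac{x e^{2 x}}{2} + \frac{e^{2 x}}{3} = f(x).
F(5) = \frac{31 e^{10}}{24}; F(1) = \frac{7 e^{2}}{24}.
Integral = F(5) - F(1) = - \frac{7 e^{2}}{24} + \frac{31 e^{10}}{24}.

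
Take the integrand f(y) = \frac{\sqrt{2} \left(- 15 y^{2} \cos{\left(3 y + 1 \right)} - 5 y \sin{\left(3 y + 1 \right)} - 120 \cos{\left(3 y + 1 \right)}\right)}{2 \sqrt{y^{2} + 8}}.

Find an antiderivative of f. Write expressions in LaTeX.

f has the shape u'v + uv' for u = - 5 \sqrt{\frac{y^{2}}{2} + 4} and v = \sin{\left(3 y + 1 \right)} — it is the derivative of the product u*v.
Check: d/dy[- \frac{5 \sqrt{2} \sqrt{y^{2} + 8} \sin{\left(3 y + 1 \right)}}{2}] = \frac{- 15 \sqrt{2} y^{2} \cos{\left(3 y + 1 \right)} - 5 \sqrt{2} y \sin{\left(3 y + 1 \right)} - 120 \sqrt{2} \cos{\left(3 y + 1 \right)}}{2 \sqrt{y^{2} + 8}}, which equals f(y).

An antiderivative is F(y) = - \frac{5 \sqrt{2} \sqrt{y^{2} + 8} \sin{\left(3 y + 1 \right)}}{2}.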